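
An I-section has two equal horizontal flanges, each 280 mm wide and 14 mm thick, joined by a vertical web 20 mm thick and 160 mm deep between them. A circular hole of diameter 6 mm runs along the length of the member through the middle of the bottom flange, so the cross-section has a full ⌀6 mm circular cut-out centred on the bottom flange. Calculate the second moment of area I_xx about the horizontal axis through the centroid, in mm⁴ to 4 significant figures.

Break the section into simple shapes (no overlaps), measuring from the bottom-left corner of the bounding box.
Bottom flange: 280 × 14, A = 3 920 mm², y = 7 mm, Ī = 64026.7 mm⁴.
Web: 20 × 160, A = 3 200 mm², y = 94 mm, Ī = 6 826 667 mm⁴.
Top flange: 280 × 14, A = 3 920 mm², y = 181 mm, Ī = 64026.7 mm⁴.
Hole (subtracted): ⌀6, A = 28.2743 mm², y = 7 mm, Ī = 63.6173 mm⁴.
Centroid: ȳ = ΣA·y / ΣA = 94.2234 mm.
Transfer each piece to the horizontal axis through the centroid using Ī + A·d² with d = y − 94.2234:
  bottom flange: d = -87.2234 mm → contributes +29 887 070 mm⁴
  web: d = -0.223386 mm → contributes +6 826 826 mm⁴
  top flange: d = 86.7766 mm → contributes +29 582 335 mm⁴
  hole: d = -87.2234 mm → contributes −215 172 mm⁴
Total I = 66 081 058 mm⁴.

I_xx ≈ 6.608 × 10⁷ mm⁴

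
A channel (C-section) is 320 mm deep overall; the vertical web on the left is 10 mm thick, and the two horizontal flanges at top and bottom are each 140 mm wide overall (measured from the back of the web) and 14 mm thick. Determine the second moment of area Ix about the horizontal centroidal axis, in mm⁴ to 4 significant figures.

Ix ≈ 1.126 × 10⁸ mm⁴

Decompose the section into non-overlapping parts with the origin at the bottom-left of its bounding rectangle.
Web: 10 × 320, A = 3 200 mm², y = 160 mm, Ī = 27 306 667 mm⁴.
Top flange (beyond web): 130 × 14, A = 1 820 mm², y = 313 mm, Ī = 29726.7 mm⁴.
Bottom flange (beyond web): 130 × 14, A = 1 820 mm², y = 7 mm, Ī = 29726.7 mm⁴.
By symmetry the centroid is at mid-height, ȳ = 160 mm.
Transfer each piece to the horizontal centroidal axis using Ī + A·d² with d = y − 160:
  web: d = 0 mm → contributes +27 306 667 mm⁴
  top flange (beyond web): d = 153 mm → contributes +42 634 107 mm⁴
  bottom flange (beyond web): d = -153 mm → contributes +42 634 107 mm⁴
Total I = 112 574 880 mm⁴.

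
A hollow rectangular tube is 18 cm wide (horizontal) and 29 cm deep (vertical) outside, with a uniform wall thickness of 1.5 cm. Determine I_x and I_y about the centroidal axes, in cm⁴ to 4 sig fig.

Break the section into simple shapes (no overlaps), measuring from the bottom-left corner of the bounding box.
Outer rectangle: 18 × 29, A = 522 cm², y = 14.5 cm, Ī = 36583.5 cm⁴.
Inner void (subtracted): 15 × 26, A = 390 cm², y = 14.5 cm, Ī = 21 970 cm⁴.
By symmetry the centroid is at mid-height, ȳ = 14.5 cm.
All pieces are centred on the centroidal x-axis, so I = ΣĪ (holes subtracted) = 14613.5 cm⁴.
Repeating about the centroidal y-axis gives I_y = 6781.5 cm⁴.

I_x ≈ 1.461 × 10⁴ cm⁴, I_y ≈ 6782 cm⁴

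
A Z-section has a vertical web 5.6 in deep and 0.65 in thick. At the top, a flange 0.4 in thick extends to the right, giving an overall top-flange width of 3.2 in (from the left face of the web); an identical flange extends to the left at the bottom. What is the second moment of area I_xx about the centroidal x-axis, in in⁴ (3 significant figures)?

Decompose the section into non-overlapping parts with the origin at the bottom-left of its bounding rectangle.
Web: 0.65 × 5.6, A = 3.64 in², y = 2.8 in, Ī = 9.5125 in⁴.
Top flange (beyond web): 2.55 × 0.4, A = 1.02 in², y = 5.4 in, Ī = 0.0136 in⁴.
Bottom flange (beyond web): 2.55 × 0.4, A = 1.02 in², y = 0.2 in, Ī = 0.0136 in⁴.
Centroid: ȳ = ΣA·y / ΣA = 2.8 in.
Transfer each piece to the centroidal x-axis using Ī + A·d² with d = y − 2.8:
  web: d = 0 in → contributes +9.5125 in⁴
  top flange (beyond web): d = 2.6 in → contributes +6.9088 in⁴
  bottom flange (beyond web): d = -2.6 in → contributes +6.9088 in⁴
Total I = 23.33 in⁴.

I_xx ≈ 23.3 in⁴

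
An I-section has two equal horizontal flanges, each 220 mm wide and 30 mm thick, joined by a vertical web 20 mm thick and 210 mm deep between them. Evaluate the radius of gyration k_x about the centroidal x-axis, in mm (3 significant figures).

k_x ≈ 109 mm

Break the section into simple shapes (no overlaps), measuring from the bottom-left corner of the bounding box.
Bottom flange: 220 × 30, A = 6 600 mm², y = 15 mm, Ī = 495 000 mm⁴.
Web: 20 × 210, A = 4 200 mm², y = 135 mm, Ī = 15 435 000 mm⁴.
Top flange: 220 × 30, A = 6 600 mm², y = 255 mm, Ī = 495 000 mm⁴.
By symmetry the centroid is at mid-height, ȳ = 135 mm.
Transfer each piece to the centroidal x-axis using Ī + A·d² with d = y − 135:
  bottom flange: d = -120 mm → contributes +95 535 000 mm⁴
  web: d = 0 mm → contributes +15 435 000 mm⁴
  top flange: d = 120 mm → contributes +95 535 000 mm⁴
Total I = 206 505 000 mm⁴.
Radius of gyration: k = √(I/A) = √(206 505 000 / 17 400) = 108.94 mm.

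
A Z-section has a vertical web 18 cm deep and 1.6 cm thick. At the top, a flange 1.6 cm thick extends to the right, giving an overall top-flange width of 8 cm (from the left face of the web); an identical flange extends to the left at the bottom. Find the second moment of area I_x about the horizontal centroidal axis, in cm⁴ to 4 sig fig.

I_x ≈ 2159 cm⁴

Treat the section as a set of non-overlapping primitives; coordinates are from the bounding-box lower-left.
Web: 1.6 × 18, A = 28.8 cm², y = 9 cm, Ī = 777.6 cm⁴.
Top flange (beyond web): 6.4 × 1.6, A = 10.24 cm², y = 17.2 cm, Ī = 2.18453 cm⁴.
Bottom flange (beyond web): 6.4 × 1.6, A = 10.24 cm², y = 0.8 cm, Ī = 2.18453 cm⁴.
Centroid: ȳ = ΣA·y / ΣA = 9 cm.
Transfer each piece to the horizontal centroidal axis using Ī + A·d² with d = y − 9:
  web: d = 0 cm → contributes +777.6 cm⁴
  top flange (beyond web): d = 8.2 cm → contributes +690.722 cm⁴
  bottom flange (beyond web): d = -8.2 cm → contributes +690.722 cm⁴
Total I = 2159.04 cm⁴.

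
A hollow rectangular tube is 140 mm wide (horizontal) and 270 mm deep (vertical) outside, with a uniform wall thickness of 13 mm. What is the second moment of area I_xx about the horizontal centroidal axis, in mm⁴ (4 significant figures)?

I_xx ≈ 9.163 × 10⁷ mm⁴

Decompose the section into non-overlapping parts with the origin at the bottom-left of its bounding rectangle.
Outer rectangle: 140 × 270, A = 37 800 mm², y = 135 mm, Ī = 229 635 000 mm⁴.
Inner void (subtracted): 114 × 244, A = 27 816 mm², y = 135 mm, Ī = 138 004 448 mm⁴.
By symmetry the centroid is at mid-height, ȳ = 135 mm.
All pieces are centred on the horizontal centroidal axis, so I = ΣĪ (holes subtracted) = 91 630 552 mm⁴.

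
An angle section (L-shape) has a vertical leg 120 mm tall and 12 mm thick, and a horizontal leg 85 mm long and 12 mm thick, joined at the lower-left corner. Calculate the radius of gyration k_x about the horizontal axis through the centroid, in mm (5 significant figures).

Break the section into simple shapes (no overlaps), measuring from the bottom-left corner of the bounding box.
Vertical leg: 12 × 120, A = 1 440 mm², y = 60 mm, Ī = 1 728 000 mm⁴.
Horizontal leg (remainder): 73 × 12, A = 876 mm², y = 6 mm, Ī = 10 512 mm⁴.
Centroid: ȳ = ΣA·y / ΣA = 39.57513 mm.
Transfer each piece to the horizontal axis through the centroid using Ī + A·d² with d = y − 39.57513:
  vertical leg: d = 20.42487 mm → contributes +2 328 732 mm⁴
  horizontal leg (remainder): d = -33.57513 mm → contributes +998017.4 mm⁴
Total I = 3 326 750 mm⁴.
Radius of gyration: k = √(I/A) = √(3 326 750 / 2 316) = 37.90014 mm.

k_x ≈ 37.900 mm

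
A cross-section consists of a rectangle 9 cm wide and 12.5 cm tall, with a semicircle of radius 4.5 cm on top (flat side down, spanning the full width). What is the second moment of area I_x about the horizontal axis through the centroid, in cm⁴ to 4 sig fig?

I_x ≈ 3161 cm⁴

Treat the section as a set of non-overlapping primitives; coordinates are from the bounding-box lower-left.
Rectangular body: 9 × 12.5, A = 112.5 cm², y = 6.25 cm, Ī = 1464.84 cm⁴.
Semicircular cap: semicircle r = 4.5, A = 31.8086 cm², y = 14.4099 cm, Ī = 45.0072 cm⁴.
Centroid: ȳ = ΣA·y / ΣA = 8.0486 cm.
Transfer each piece to the horizontal axis through the centroid using Ī + A·d² with d = y − 8.0486:
  rectangular body: d = -1.7986 cm → contributes +1828.78 cm⁴
  semicircular cap: d = 6.36126 cm → contributes +1332.16 cm⁴
Total I = 3160.94 cm⁴.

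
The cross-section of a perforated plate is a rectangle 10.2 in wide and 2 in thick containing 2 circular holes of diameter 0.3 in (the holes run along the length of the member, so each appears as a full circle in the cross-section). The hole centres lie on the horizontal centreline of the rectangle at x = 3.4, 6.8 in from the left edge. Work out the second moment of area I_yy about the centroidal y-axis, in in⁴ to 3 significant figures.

I_yy ≈ 176 in⁴

Treat the section as a set of non-overlapping primitives; coordinates are from the bounding-box lower-left.
Plate: 10.2 × 2, A = 20.4 in², x = 5.1 in, Ī = 176.87 in⁴.
Hole 1 (subtracted): ⌀0.3, A = 0.070686 in², x = 3.4 in, Ī = 0.00039761 in⁴.
Hole 2 (subtracted): ⌀0.3, A = 0.070686 in², x = 6.8 in, Ī = 0.00039761 in⁴.
By symmetry the centroid is at mid-width, x̄ = 5.1 in.
Transfer each piece to the centroidal y-axis using Ī + A·d² with d = x − 5.1:
  plate: d = 0 in → contributes +176.87 in⁴
  hole 1: d = -1.7 in → contributes −0.20468 in⁴
  hole 2: d = 1.7 in → contributes −0.20468 in⁴
Total I = 176.46 in⁴.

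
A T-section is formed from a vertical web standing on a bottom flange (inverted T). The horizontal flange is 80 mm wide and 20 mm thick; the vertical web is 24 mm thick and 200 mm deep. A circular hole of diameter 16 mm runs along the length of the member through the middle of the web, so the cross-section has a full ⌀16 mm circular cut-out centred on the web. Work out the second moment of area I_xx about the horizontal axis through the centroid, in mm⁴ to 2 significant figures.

Treat the section as a set of non-overlapping primitives; coordinates are from the bounding-box lower-left.
Flange: 80 × 20, A = 1 600 mm², y = 10 mm, Ī = 53 333 mm⁴.
Web: 24 × 200, A = 4 800 mm², y = 120 mm, Ī = 16 000 000 mm⁴.
Hole (subtracted): ⌀16, A = 201.1 mm², y = 120 mm, Ī = 3 217 mm⁴.
Centroid: ȳ = ΣA·y / ΣA = 91.61 mm.
Transfer each piece to the horizontal axis through the centroid using Ī + A·d² with d = y − 91.61:
  flange: d = -81.61 mm → contributes +10 709 129 mm⁴
  web: d = 28.39 mm → contributes +19 869 296 mm⁴
  hole: d = 28.39 mm → contributes −165 294 mm⁴
Total I = 30 413 131 mm⁴.

I_xx ≈ 3.0 × 10⁷ mm⁴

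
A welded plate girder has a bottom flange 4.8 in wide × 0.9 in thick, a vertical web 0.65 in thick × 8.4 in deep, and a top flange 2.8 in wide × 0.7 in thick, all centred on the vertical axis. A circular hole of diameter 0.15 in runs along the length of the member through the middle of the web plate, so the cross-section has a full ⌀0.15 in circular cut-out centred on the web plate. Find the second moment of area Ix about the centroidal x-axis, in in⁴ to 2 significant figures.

Ix ≈ 160 in⁴

Treat the section as a set of non-overlapping primitives; coordinates are from the bounding-box lower-left.
Bottom plate: 4.8 × 0.9, A = 4.32 in², y = 0.45 in, Ī = 0.2916 in⁴.
Web plate: 0.65 × 8.4, A = 5.46 in², y = 5.1 in, Ī = 32.1 in⁴.
Top plate: 2.8 × 0.7, A = 1.96 in², y = 9.65 in, Ī = 0.08003 in⁴.
Hole (subtracted): ⌀0.15, A = 0.01767 in², y = 5.1 in, Ī = 0.00002485 in⁴.
Centroid: ȳ = ΣA·y / ΣA = 4.147 in.
Transfer each piece to the centroidal x-axis using Ī + A·d² with d = y − 4.147:
  bottom plate: d = -3.697 in → contributes +59.34 in⁴
  web plate: d = 0.9529 in → contributes +37.06 in⁴
  top plate: d = 5.503 in → contributes +59.43 in⁴
  hole: d = 0.9529 in → contributes −0.01607 in⁴
Total I = 155.8 in⁴.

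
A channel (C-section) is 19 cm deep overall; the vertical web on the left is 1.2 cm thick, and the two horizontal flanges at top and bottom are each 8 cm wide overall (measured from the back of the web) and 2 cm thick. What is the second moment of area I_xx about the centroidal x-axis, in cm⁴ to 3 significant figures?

Decompose the section into non-overlapping parts with the origin at the bottom-left of its bounding rectangle.
Web: 1.2 × 19, A = 22.8 cm², y = 9.5 cm, Ī = 685.9 cm⁴.
Top flange (beyond web): 6.8 × 2, A = 13.6 cm², y = 18 cm, Ī = 4.5333 cm⁴.
Bottom flange (beyond web): 6.8 × 2, A = 13.6 cm², y = 1 cm, Ī = 4.5333 cm⁴.
By symmetry the centroid is at mid-height, ȳ = 9.5 cm.
Transfer each piece to the centroidal x-axis using Ī + A·d² with d = y − 9.5:
  web: d = 0 cm → contributes +685.9 cm⁴
  top flange (beyond web): d = 8.5 cm → contributes +987.13 cm⁴
  bottom flange (beyond web): d = -8.5 cm → contributes +987.13 cm⁴
Total I = 2660.2 cm⁴.

I_xx ≈ 2660 cm⁴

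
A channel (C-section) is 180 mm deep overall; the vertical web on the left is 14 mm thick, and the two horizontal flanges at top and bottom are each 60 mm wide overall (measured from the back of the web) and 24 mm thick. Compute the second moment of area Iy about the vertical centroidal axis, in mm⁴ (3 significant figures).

Split into non-overlapping primitives; take the origin at the lower-left of the bounding box.
Web: 14 × 180, A = 2 520 mm², x = 7 mm, Ī = 41 160 mm⁴.
Top flange (beyond web): 46 × 24, A = 1 104 mm², x = 37 mm, Ī = 194 672 mm⁴.
Bottom flange (beyond web): 46 × 24, A = 1 104 mm², x = 37 mm, Ī = 194 672 mm⁴.
Centroid: x̄ = ΣA·x / ΣA = 21.01 mm.
Transfer each piece to the vertical centroidal axis using Ī + A·d² with d = x − 21.01:
  web: d = -14.01 mm → contributes +535 797 mm⁴
  top flange (beyond web): d = 15.99 mm → contributes +476 937 mm⁴
  bottom flange (beyond web): d = 15.99 mm → contributes +476 937 mm⁴
Total I = 1 489 672 mm⁴.

Iy ≈ 1.49 × 10⁶ mm⁴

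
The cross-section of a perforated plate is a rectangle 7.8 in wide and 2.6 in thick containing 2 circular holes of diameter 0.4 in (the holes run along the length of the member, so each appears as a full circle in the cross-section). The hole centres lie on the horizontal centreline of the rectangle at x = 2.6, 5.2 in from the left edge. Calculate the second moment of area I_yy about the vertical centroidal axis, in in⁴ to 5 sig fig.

I_yy ≈ 102.39 in⁴

Decompose the section into non-overlapping parts with the origin at the bottom-left of its bounding rectangle.
Plate: 7.8 × 2.6, A = 20.28 in², x = 3.9 in, Ī = 102.8196 in⁴.
Hole 1 (subtracted): ⌀0.4, A = 0.1256637 in², x = 2.6 in, Ī = 0.001256637 in⁴.
Hole 2 (subtracted): ⌀0.4, A = 0.1256637 in², x = 5.2 in, Ī = 0.001256637 in⁴.
By symmetry the centroid is at mid-width, x̄ = 3.9 in.
Transfer each piece to the vertical centroidal axis using Ī + A·d² with d = x − 3.9:
  plate: d = 0 in → contributes +102.8196 in⁴
  hole 1: d = -1.3 in → contributes −0.2136283 in⁴
  hole 2: d = 1.3 in → contributes −0.2136283 in⁴
Total I = 102.3923 in⁴.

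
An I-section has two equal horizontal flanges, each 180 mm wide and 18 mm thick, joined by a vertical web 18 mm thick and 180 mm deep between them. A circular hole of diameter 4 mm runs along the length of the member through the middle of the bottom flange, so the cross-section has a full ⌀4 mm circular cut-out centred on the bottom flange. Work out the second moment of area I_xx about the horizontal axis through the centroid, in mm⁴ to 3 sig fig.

I_xx ≈ 7.23 × 10⁷ mm⁴

Decompose the section into non-overlapping parts with the origin at the bottom-left of its bounding rectangle.
Bottom flange: 180 × 18, A = 3 240 mm², y = 9 mm, Ī = 87 480 mm⁴.
Web: 18 × 180, A = 3 240 mm², y = 108 mm, Ī = 8 748 000 mm⁴.
Top flange: 180 × 18, A = 3 240 mm², y = 207 mm, Ī = 87 480 mm⁴.
Hole (subtracted): ⌀4, A = 12.566 mm², y = 9 mm, Ī = 12.566 mm⁴.
Centroid: ȳ = ΣA·y / ΣA = 108.13 mm.
Transfer each piece to the horizontal axis through the centroid using Ī + A·d² with d = y − 108.13:
  bottom flange: d = -99.128 mm → contributes +31 924 988 mm⁴
  web: d = -0.12816 mm → contributes +8 748 053 mm⁴
  top flange: d = 98.872 mm → contributes +31 760 558 mm⁴
  hole: d = -99.128 mm → contributes −123 495 mm⁴
Total I = 72 310 105 mm⁴.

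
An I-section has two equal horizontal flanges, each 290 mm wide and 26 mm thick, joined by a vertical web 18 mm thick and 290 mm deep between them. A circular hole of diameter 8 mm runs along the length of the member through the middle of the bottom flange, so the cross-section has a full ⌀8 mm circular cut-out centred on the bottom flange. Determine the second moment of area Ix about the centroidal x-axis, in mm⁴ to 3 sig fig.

Ix ≈ 4.13 × 10⁸ mm⁴

Split into non-overlapping primitives; take the origin at the lower-left of the bounding box.
Bottom flange: 290 × 26, A = 7 540 mm², y = 13 mm, Ī = 424 753 mm⁴.
Web: 18 × 290, A = 5 220 mm², y = 171 mm, Ī = 36 583 500 mm⁴.
Top flange: 290 × 26, A = 7 540 mm², y = 329 mm, Ī = 424 753 mm⁴.
Hole (subtracted): ⌀8, A = 50.265 mm², y = 13 mm, Ī = 201.06 mm⁴.
Centroid: ȳ = ΣA·y / ΣA = 171.39 mm.
Transfer each piece to the centroidal x-axis using Ī + A·d² with d = y − 171.39:
  bottom flange: d = -158.39 mm → contributes +189 588 945 mm⁴
  web: d = -0.3922 mm → contributes +36 584 303 mm⁴
  top flange: d = 157.61 mm → contributes +187 720 002 mm⁴
  hole: d = -158.39 mm → contributes −1 261 266 mm⁴
Total I = 412 631 983 mm⁴.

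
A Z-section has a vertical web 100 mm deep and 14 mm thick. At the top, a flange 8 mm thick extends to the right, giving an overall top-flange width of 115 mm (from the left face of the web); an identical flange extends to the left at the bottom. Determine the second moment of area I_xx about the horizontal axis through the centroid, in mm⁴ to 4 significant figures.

Decompose the section into non-overlapping parts with the origin at the bottom-left of its bounding rectangle.
Web: 14 × 100, A = 1 400 mm², y = 50 mm, Ī = 1 166 667 mm⁴.
Top flange (beyond web): 101 × 8, A = 808 mm², y = 96 mm, Ī = 4309.33 mm⁴.
Bottom flange (beyond web): 101 × 8, A = 808 mm², y = 4 mm, Ī = 4309.33 mm⁴.
Centroid: ȳ = ΣA·y / ΣA = 50 mm.
Transfer each piece to the horizontal axis through the centroid using Ī + A·d² with d = y − 50:
  web: d = 0 mm → contributes +1 166 667 mm⁴
  top flange (beyond web): d = 46 mm → contributes +1 714 037 mm⁴
  bottom flange (beyond web): d = -46 mm → contributes +1 714 037 mm⁴
Total I = 4 594 741 mm⁴.

I_xx ≈ 4.595 × 10⁶ mm⁴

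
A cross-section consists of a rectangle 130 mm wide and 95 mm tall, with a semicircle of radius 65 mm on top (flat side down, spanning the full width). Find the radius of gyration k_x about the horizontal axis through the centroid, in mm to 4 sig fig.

Break the section into simple shapes (no overlaps), measuring from the bottom-left corner of the bounding box.
Rectangular body: 130 × 95, A = 12 350 mm², y = 47.5 mm, Ī = 9 288 229 mm⁴.
Semicircular cap: semicircle r = 65, A = 6636.61 mm², y = 122.587 mm, Ī = 1 959 230 mm⁴.
Centroid: ȳ = ΣA·y / ΣA = 73.746 mm.
Transfer each piece to the horizontal axis through the centroid using Ī + A·d² with d = y − 73.746:
  rectangular body: d = -26.246 mm → contributes +17 795 552 mm⁴
  semicircular cap: d = 48.8409 mm → contributes +17 790 410 mm⁴
Total I = 35 585 963 mm⁴.
Radius of gyration: k = √(I/A) = √(35 585 963 / 18986.6) = 43.2928 mm.

k_x ≈ 43.29 mm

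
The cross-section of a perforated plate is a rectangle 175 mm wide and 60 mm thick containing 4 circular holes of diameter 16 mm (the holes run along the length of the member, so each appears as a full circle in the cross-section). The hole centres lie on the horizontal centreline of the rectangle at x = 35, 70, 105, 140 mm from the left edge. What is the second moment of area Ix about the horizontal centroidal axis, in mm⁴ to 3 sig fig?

Treat the section as a set of non-overlapping primitives; coordinates are from the bounding-box lower-left.
Plate: 175 × 60, A = 10 500 mm², y = 30 mm, Ī = 3 150 000 mm⁴.
Hole 1 (subtracted): ⌀16, A = 201.06 mm², y = 30 mm, Ī = 3 217 mm⁴.
Hole 2 (subtracted): ⌀16, A = 201.06 mm², y = 30 mm, Ī = 3 217 mm⁴.
Hole 3 (subtracted): ⌀16, A = 201.06 mm², y = 30 mm, Ī = 3 217 mm⁴.
Hole 4 (subtracted): ⌀16, A = 201.06 mm², y = 30 mm, Ī = 3 217 mm⁴.
By symmetry the centroid is at mid-height, ȳ = 30 mm.
All pieces are centred on the horizontal centroidal axis, so I = ΣĪ (holes subtracted) = 3 137 132 mm⁴.

Ix ≈ 3.14 × 10⁶ mm⁴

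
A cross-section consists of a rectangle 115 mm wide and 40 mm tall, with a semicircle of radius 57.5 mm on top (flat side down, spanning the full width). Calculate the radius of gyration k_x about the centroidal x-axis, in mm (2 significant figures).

k_x ≈ 26 mm

Decompose the section into non-overlapping parts with the origin at the bottom-left of its bounding rectangle.
Rectangular body: 115 × 40, A = 4 600 mm², y = 20 mm, Ī = 613 333 mm⁴.
Semicircular cap: semicircle r = 57.5, A = 5 193 mm², y = 64.4 mm, Ī = 1 199 785 mm⁴.
Centroid: ȳ = ΣA·y / ΣA = 43.55 mm.
Transfer each piece to the centroidal x-axis using Ī + A·d² with d = y − 43.55:
  rectangular body: d = -23.55 mm → contributes +3 163 904 mm⁴
  semicircular cap: d = 20.86 mm → contributes +3 458 907 mm⁴
Total I = 6 622 811 mm⁴.
Radius of gyration: k = √(I/A) = √(6 622 811 / 9 793) = 26 mm.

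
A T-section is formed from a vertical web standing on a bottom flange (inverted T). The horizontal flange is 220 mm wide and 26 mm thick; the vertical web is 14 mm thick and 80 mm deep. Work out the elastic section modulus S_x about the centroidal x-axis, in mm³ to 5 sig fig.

S_x ≈ 4.2107 × 10⁴ mm³

Decompose the section into non-overlapping parts with the origin at the bottom-left of its bounding rectangle.
Flange: 220 × 26, A = 5 720 mm², y = 13 mm, Ī = 322226.7 mm⁴.
Web: 14 × 80, A = 1 120 mm², y = 66 mm, Ī = 597333.3 mm⁴.
Centroid: ȳ = ΣA·y / ΣA = 21.67836 mm.
Transfer each piece to the centroidal x-axis using Ī + A·d² with d = y − 21.67836:
  flange: d = -8.678363 mm → contributes +753022.6 mm⁴
  web: d = 44.32164 mm → contributes +2 797 470 mm⁴
Total I = 3 550 492 mm⁴.
Extreme fibre distance c = 84.32164 mm; S = I/c = 42106.54 mm³.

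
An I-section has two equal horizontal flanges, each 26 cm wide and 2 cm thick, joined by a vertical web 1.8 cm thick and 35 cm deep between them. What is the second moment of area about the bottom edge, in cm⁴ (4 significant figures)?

Decompose the section into non-overlapping parts with the origin at the bottom-left of its bounding rectangle.
Bottom flange: 26 × 2, A = 52 cm², y = 1 cm, Ī = 17.3333 cm⁴.
Web: 1.8 × 35, A = 63 cm², y = 19.5 cm, Ī = 6431.25 cm⁴.
Top flange: 26 × 2, A = 52 cm², y = 38 cm, Ī = 17.3333 cm⁴.
Transfer each piece to a horizontal axis along the bottom face using Ī + A·d² with d = y − 0:
  bottom flange: d = 1 cm → contributes +69.3333 cm⁴
  web: d = 19.5 cm → contributes +30 387 cm⁴
  top flange: d = 38 cm → contributes +75105.3 cm⁴
Total I = 105 562 cm⁴.

I_base ≈ 1.056 × 10⁵ cm⁴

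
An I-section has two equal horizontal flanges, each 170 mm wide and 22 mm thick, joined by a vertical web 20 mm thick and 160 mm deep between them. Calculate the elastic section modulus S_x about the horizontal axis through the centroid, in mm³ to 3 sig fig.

S_x ≈ 6.77 × 10⁵ mm³

Split into non-overlapping primitives; take the origin at the lower-left of the bounding box.
Bottom flange: 170 × 22, A = 3 740 mm², y = 11 mm, Ī = 150 847 mm⁴.
Web: 20 × 160, A = 3 200 mm², y = 102 mm, Ī = 6 826 667 mm⁴.
Top flange: 170 × 22, A = 3 740 mm², y = 193 mm, Ī = 150 847 mm⁴.
By symmetry the centroid is at mid-height, ȳ = 102 mm.
Transfer each piece to the horizontal axis through the centroid using Ī + A·d² with d = y − 102:
  bottom flange: d = -91 mm → contributes +31 121 787 mm⁴
  web: d = 0 mm → contributes +6 826 667 mm⁴
  top flange: d = 91 mm → contributes +31 121 787 mm⁴
Total I = 69 070 240 mm⁴.
Extreme fibre distance c = 102 mm; S = I/c = 677 159 mm³.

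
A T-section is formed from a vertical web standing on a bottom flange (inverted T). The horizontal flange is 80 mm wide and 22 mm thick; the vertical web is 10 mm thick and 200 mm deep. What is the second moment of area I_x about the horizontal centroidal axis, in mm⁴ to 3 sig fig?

I_x ≈ 1.83 × 10⁷ mm⁴

Split into non-overlapping primitives; take the origin at the lower-left of the bounding box.
Flange: 80 × 22, A = 1 760 mm², y = 11 mm, Ī = 70 987 mm⁴.
Web: 10 × 200, A = 2 000 mm², y = 122 mm, Ī = 6 666 667 mm⁴.
Centroid: ȳ = ΣA·y / ΣA = 70.043 mm.
Transfer each piece to the horizontal centroidal axis using Ī + A·d² with d = y − 70.043:
  flange: d = -59.043 mm → contributes +6 206 387 mm⁴
  web: d = 51.957 mm → contributes +12 065 819 mm⁴
Total I = 18 272 207 mm⁴.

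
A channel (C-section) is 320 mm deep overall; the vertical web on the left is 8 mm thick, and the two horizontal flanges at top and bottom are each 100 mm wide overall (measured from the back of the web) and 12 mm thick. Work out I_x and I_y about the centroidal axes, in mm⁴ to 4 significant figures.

Break the section into simple shapes (no overlaps), measuring from the bottom-left corner of the bounding box.
Web: 8 × 320, A = 2 560 mm², y = 160 mm, Ī = 21 845 333 mm⁴.
Top flange (beyond web): 92 × 12, A = 1 104 mm², y = 314 mm, Ī = 13 248 mm⁴.
Bottom flange (beyond web): 92 × 12, A = 1 104 mm², y = 6 mm, Ī = 13 248 mm⁴.
By symmetry the centroid is at mid-height, ȳ = 160 mm.
Transfer each piece to the centroidal x-axis using Ī + A·d² with d = y − 160:
  web: d = 0 mm → contributes +21 845 333 mm⁴
  top flange (beyond web): d = 154 mm → contributes +26 195 712 mm⁴
  bottom flange (beyond web): d = -154 mm → contributes +26 195 712 mm⁴
Total I = 74 236 757 mm⁴.
For the y-axis: x̄ = 27.1544 mm.
Repeating about the centroidal y-axis gives I_y = 4 534 788 mm⁴.

I_x ≈ 7.424 × 10⁷ mm⁴, I_y ≈ 4.535 × 10⁶ mm⁴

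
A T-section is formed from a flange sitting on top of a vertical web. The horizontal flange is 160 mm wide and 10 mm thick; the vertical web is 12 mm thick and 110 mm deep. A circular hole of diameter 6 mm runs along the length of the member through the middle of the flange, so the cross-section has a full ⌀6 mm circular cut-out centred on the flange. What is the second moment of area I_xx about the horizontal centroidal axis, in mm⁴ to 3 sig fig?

Break the section into simple shapes (no overlaps), measuring from the bottom-left corner of the bounding box.
Flange: 160 × 10, A = 1 600 mm², y = 115 mm, Ī = 13 333 mm⁴.
Web: 12 × 110, A = 1 320 mm², y = 55 mm, Ī = 1 331 000 mm⁴.
Hole (subtracted): ⌀6, A = 28.274 mm², y = 115 mm, Ī = 63.617 mm⁴.
Centroid: ȳ = ΣA·y / ΣA = 87.612 mm.
Transfer each piece to the horizontal centroidal axis using Ī + A·d² with d = y − 87.612:
  flange: d = 27.388 mm → contributes +1 213 540 mm⁴
  web: d = -32.612 mm → contributes +2 734 834 mm⁴
  hole: d = 27.388 mm → contributes −21 273 mm⁴
Total I = 3 927 101 mm⁴.

I_xx ≈ 3.93 × 10⁶ mm⁴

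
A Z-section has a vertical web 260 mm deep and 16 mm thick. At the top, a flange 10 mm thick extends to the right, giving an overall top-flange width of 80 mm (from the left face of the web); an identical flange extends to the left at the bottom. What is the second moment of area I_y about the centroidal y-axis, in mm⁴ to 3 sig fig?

Treat the section as a set of non-overlapping primitives; coordinates are from the bounding-box lower-left.
Web: 16 × 260, A = 4 160 mm², x = 72 mm, Ī = 88 747 mm⁴.
Top flange (beyond web): 64 × 10, A = 640 mm², x = 112 mm, Ī = 218 453 mm⁴.
Bottom flange (beyond web): 64 × 10, A = 640 mm², x = 32 mm, Ī = 218 453 mm⁴.
Centroid: x̄ = ΣA·x / ΣA = 72 mm.
Transfer each piece to the centroidal y-axis using Ī + A·d² with d = x − 72:
  web: d = 0 mm → contributes +88 747 mm⁴
  top flange (beyond web): d = 40 mm → contributes +1 242 453 mm⁴
  bottom flange (beyond web): d = -40 mm → contributes +1 242 453 mm⁴
Total I = 2 573 653 mm⁴.

I_y ≈ 2.57 × 10⁶ mm⁴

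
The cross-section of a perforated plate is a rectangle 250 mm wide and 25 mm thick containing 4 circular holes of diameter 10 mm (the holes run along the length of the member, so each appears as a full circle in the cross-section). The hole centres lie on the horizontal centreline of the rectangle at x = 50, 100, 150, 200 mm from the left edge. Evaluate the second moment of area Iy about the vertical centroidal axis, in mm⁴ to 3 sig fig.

Decompose the section into non-overlapping parts with the origin at the bottom-left of its bounding rectangle.
Plate: 250 × 25, A = 6 250 mm², x = 125 mm, Ī = 32 552 083 mm⁴.
Hole 1 (subtracted): ⌀10, A = 78.54 mm², x = 50 mm, Ī = 490.87 mm⁴.
Hole 2 (subtracted): ⌀10, A = 78.54 mm², x = 100 mm, Ī = 490.87 mm⁴.
Hole 3 (subtracted): ⌀10, A = 78.54 mm², x = 150 mm, Ī = 490.87 mm⁴.
Hole 4 (subtracted): ⌀10, A = 78.54 mm², x = 200 mm, Ī = 490.87 mm⁴.
By symmetry the centroid is at mid-width, x̄ = 125 mm.
Transfer each piece to the vertical centroidal axis using Ī + A·d² with d = x − 125:
  plate: d = 0 mm → contributes +32 552 083 mm⁴
  hole 1: d = -75 mm → contributes −442 277 mm⁴
  hole 2: d = -25 mm → contributes −49 578 mm⁴
  hole 3: d = 25 mm → contributes −49 578 mm⁴
  hole 4: d = 75 mm → contributes −442 277 mm⁴
Total I = 31 568 372 mm⁴.

Iy ≈ 3.16 × 10⁷ mm⁴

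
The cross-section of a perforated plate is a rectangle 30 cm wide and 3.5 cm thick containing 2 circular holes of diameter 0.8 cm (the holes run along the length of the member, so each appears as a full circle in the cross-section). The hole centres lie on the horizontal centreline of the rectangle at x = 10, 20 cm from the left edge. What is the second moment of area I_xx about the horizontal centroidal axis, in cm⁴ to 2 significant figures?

I_xx ≈ 110 cm⁴

Split into non-overlapping primitives; take the origin at the lower-left of the bounding box.
Plate: 30 × 3.5, A = 105 cm², y = 1.75 cm, Ī = 107.2 cm⁴.
Hole 1 (subtracted): ⌀0.8, A = 0.5027 cm², y = 1.75 cm, Ī = 0.02011 cm⁴.
Hole 2 (subtracted): ⌀0.8, A = 0.5027 cm², y = 1.75 cm, Ī = 0.02011 cm⁴.
By symmetry the centroid is at mid-height, ȳ = 1.75 cm.
All pieces are centred on the horizontal centroidal axis, so I = ΣĪ (holes subtracted) = 107.1 cm⁴.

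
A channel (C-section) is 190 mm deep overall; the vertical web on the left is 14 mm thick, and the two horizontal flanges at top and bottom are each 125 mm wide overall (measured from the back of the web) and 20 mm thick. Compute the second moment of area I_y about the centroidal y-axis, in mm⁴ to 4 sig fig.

I_y ≈ 1.110 × 10⁷ mm⁴

Break the section into simple shapes (no overlaps), measuring from the bottom-left corner of the bounding box.
Web: 14 × 190, A = 2 660 mm², x = 7 mm, Ī = 43446.7 mm⁴.
Top flange (beyond web): 111 × 20, A = 2 220 mm², x = 69.5 mm, Ī = 2 279 385 mm⁴.
Bottom flange (beyond web): 111 × 20, A = 2 220 mm², x = 69.5 mm, Ī = 2 279 385 mm⁴.
Centroid: x̄ = ΣA·x / ΣA = 46.0845 mm.
Transfer each piece to the centroidal y-axis using Ī + A·d² with d = x − 46.0845:
  web: d = -39.0845 mm → contributes +4 106 859 mm⁴
  top flange (beyond web): d = 23.4155 mm → contributes +3 496 578 mm⁴
  bottom flange (beyond web): d = 23.4155 mm → contributes +3 496 578 mm⁴
Total I = 11 100 016 mm⁴.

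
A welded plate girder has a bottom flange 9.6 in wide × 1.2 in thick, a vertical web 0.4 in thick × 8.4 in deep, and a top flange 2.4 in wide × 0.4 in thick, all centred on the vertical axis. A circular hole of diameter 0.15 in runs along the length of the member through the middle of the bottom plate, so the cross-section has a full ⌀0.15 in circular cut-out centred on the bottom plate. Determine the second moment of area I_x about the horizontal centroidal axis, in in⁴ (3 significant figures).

I_x ≈ 140 in⁴

Break the section into simple shapes (no overlaps), measuring from the bottom-left corner of the bounding box.
Bottom plate: 9.6 × 1.2, A = 11.52 in², y = 0.6 in, Ī = 1.3824 in⁴.
Web plate: 0.4 × 8.4, A = 3.36 in², y = 5.4 in, Ī = 19.757 in⁴.
Top plate: 2.4 × 0.4, A = 0.96 in², y = 9.8 in, Ī = 0.0128 in⁴.
Hole (subtracted): ⌀0.15, A = 0.017671 in², y = 0.6 in, Ī = 0.00002485 in⁴.
Centroid: ȳ = ΣA·y / ΣA = 2.1775 in.
Transfer each piece to the horizontal centroidal axis using Ī + A·d² with d = y − 2.1775:
  bottom plate: d = -1.5775 in → contributes +30.051 in⁴
  web plate: d = 3.2225 in → contributes +54.648 in⁴
  top plate: d = 7.6225 in → contributes +55.791 in⁴
  hole: d = -1.5775 in → contributes −0.044001 in⁴
Total I = 140.45 in⁴.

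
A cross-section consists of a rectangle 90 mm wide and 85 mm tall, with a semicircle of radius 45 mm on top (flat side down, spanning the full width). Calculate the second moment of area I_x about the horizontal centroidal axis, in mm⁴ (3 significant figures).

I_x ≈ 1.36 × 10⁷ mm⁴

Decompose the section into non-overlapping parts with the origin at the bottom-left of its bounding rectangle.
Rectangular body: 90 × 85, A = 7 650 mm², y = 42.5 mm, Ī = 4 605 938 mm⁴.
Semicircular cap: semicircle r = 45, A = 3180.9 mm², y = 104.1 mm, Ī = 450 072 mm⁴.
Centroid: ȳ = ΣA·y / ΣA = 60.591 mm.
Transfer each piece to the horizontal centroidal axis using Ī + A·d² with d = y − 60.591:
  rectangular body: d = -18.091 mm → contributes +7 109 548 mm⁴
  semicircular cap: d = 43.508 mm → contributes +6 471 275 mm⁴
Total I = 13 580 823 mm⁴.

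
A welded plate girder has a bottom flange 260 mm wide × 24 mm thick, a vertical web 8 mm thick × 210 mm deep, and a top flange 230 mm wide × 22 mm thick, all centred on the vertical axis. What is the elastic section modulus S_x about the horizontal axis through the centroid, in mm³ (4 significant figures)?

S_x ≈ 1.149 × 10⁶ mm³

Break the section into simple shapes (no overlaps), measuring from the bottom-left corner of the bounding box.
Bottom plate: 260 × 24, A = 6 240 mm², y = 12 mm, Ī = 299 520 mm⁴.
Web plate: 8 × 210, A = 1 680 mm², y = 129 mm, Ī = 6 174 000 mm⁴.
Top plate: 230 × 22, A = 5 060 mm², y = 245 mm, Ī = 204 087 mm⁴.
Centroid: ȳ = ΣA·y / ΣA = 117.974 mm.
Transfer each piece to the horizontal axis through the centroid using Ī + A·d² with d = y − 117.974:
  bottom plate: d = -105.974 mm → contributes +70 377 513 mm⁴
  web plate: d = 11.0262 mm → contributes +6 378 249 mm⁴
  top plate: d = 127.026 mm → contributes +81 850 496 mm⁴
Total I = 158 606 258 mm⁴.
Extreme fibre distance c = 138.026 mm; S = I/c = 1 149 103 mm³.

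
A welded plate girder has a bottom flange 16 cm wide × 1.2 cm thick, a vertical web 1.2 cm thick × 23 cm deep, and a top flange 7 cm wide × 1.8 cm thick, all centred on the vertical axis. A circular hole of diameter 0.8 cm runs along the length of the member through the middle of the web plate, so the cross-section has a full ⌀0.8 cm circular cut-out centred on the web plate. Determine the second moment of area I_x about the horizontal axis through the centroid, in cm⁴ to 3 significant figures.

Decompose the section into non-overlapping parts with the origin at the bottom-left of its bounding rectangle.
Bottom plate: 16 × 1.2, A = 19.2 cm², y = 0.6 cm, Ī = 2.304 cm⁴.
Web plate: 1.2 × 23, A = 27.6 cm², y = 12.7 cm, Ī = 1216.7 cm⁴.
Top plate: 7 × 1.8, A = 12.6 cm², y = 25.1 cm, Ī = 3.402 cm⁴.
Hole (subtracted): ⌀0.8, A = 0.50265 cm², y = 12.7 cm, Ī = 0.020106 cm⁴.
Centroid: ȳ = ΣA·y / ΣA = 11.408 cm.
Transfer each piece to the horizontal axis through the centroid using Ī + A·d² with d = y − 11.408:
  bottom plate: d = -10.808 cm → contributes +2245.2 cm⁴
  web plate: d = 1.2917 cm → contributes +1262.8 cm⁴
  top plate: d = 13.692 cm → contributes +2365.4 cm⁴
  hole: d = 1.2917 cm → contributes −0.85883 cm⁴
Total I = 5872.6 cm⁴.

I_x ≈ 5870 cm⁴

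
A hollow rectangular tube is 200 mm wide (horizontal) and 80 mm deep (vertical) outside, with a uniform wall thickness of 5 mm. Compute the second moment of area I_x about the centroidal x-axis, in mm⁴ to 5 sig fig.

Break the section into simple shapes (no overlaps), measuring from the bottom-left corner of the bounding box.
Outer rectangle: 200 × 80, A = 16 000 mm², y = 40 mm, Ī = 8 533 333 mm⁴.
Inner void (subtracted): 190 × 70, A = 13 300 mm², y = 40 mm, Ī = 5 430 833 mm⁴.
By symmetry the centroid is at mid-height, ȳ = 40 mm.
All pieces are centred on the centroidal x-axis, so I = ΣĪ (holes subtracted) = 3 102 500 mm⁴.

I_x ≈ 3.1025 × 10⁶ mm⁴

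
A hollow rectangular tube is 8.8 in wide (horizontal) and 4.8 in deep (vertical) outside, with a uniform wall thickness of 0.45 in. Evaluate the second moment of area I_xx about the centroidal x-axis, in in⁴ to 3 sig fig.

I_xx ≈ 42.0 in⁴

Decompose the section into non-overlapping parts with the origin at the bottom-left of its bounding rectangle.
Outer rectangle: 8.8 × 4.8, A = 42.24 in², y = 2.4 in, Ī = 81.101 in⁴.
Inner void (subtracted): 7.9 × 3.9, A = 30.81 in², y = 2.4 in, Ī = 39.052 in⁴.
By symmetry the centroid is at mid-height, ȳ = 2.4 in.
All pieces are centred on the centroidal x-axis, so I = ΣĪ (holes subtracted) = 42.049 in⁴.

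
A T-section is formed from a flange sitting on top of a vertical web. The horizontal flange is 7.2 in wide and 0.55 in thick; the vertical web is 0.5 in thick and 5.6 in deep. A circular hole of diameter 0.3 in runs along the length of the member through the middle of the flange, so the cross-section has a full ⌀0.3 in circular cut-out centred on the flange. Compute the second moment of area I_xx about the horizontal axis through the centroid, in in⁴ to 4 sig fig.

I_xx ≈ 22.81 in⁴

Treat the section as a set of non-overlapping primitives; coordinates are from the bounding-box lower-left.
Flange: 7.2 × 0.55, A = 3.96 in², y = 5.875 in, Ī = 0.099825 in⁴.
Web: 0.5 × 5.6, A = 2.8 in², y = 2.8 in, Ī = 7.31733 in⁴.
Hole (subtracted): ⌀0.3, A = 0.0706858 in², y = 5.875 in, Ī = 0.000397608 in⁴.
Centroid: ȳ = ΣA·y / ΣA = 4.58787 in.
Transfer each piece to the horizontal axis through the centroid using Ī + A·d² with d = y − 4.58787:
  flange: d = 1.28713 in → contributes +6.66035 in⁴
  web: d = -1.78787 in → contributes +16.2675 in⁴
  hole: d = 1.28713 in → contributes −0.117503 in⁴
Total I = 22.8103 in⁴.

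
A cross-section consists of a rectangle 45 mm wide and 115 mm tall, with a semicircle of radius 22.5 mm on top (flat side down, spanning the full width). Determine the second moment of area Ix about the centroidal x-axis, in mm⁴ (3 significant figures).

Break the section into simple shapes (no overlaps), measuring from the bottom-left corner of the bounding box.
Rectangular body: 45 × 115, A = 5 175 mm², y = 57.5 mm, Ī = 5 703 281 mm⁴.
Semicircular cap: semicircle r = 22.5, A = 795.22 mm², y = 124.55 mm, Ī = 28 130 mm⁴.
Centroid: ȳ = ΣA·y / ΣA = 66.431 mm.
Transfer each piece to the centroidal x-axis using Ī + A·d² with d = y − 66.431:
  rectangular body: d = -8.9308 mm → contributes +6 116 033 mm⁴
  semicircular cap: d = 58.119 mm → contributes +2 714 179 mm⁴
Total I = 8 830 212 mm⁴.

Ix ≈ 8.83 × 10⁶ mm⁴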